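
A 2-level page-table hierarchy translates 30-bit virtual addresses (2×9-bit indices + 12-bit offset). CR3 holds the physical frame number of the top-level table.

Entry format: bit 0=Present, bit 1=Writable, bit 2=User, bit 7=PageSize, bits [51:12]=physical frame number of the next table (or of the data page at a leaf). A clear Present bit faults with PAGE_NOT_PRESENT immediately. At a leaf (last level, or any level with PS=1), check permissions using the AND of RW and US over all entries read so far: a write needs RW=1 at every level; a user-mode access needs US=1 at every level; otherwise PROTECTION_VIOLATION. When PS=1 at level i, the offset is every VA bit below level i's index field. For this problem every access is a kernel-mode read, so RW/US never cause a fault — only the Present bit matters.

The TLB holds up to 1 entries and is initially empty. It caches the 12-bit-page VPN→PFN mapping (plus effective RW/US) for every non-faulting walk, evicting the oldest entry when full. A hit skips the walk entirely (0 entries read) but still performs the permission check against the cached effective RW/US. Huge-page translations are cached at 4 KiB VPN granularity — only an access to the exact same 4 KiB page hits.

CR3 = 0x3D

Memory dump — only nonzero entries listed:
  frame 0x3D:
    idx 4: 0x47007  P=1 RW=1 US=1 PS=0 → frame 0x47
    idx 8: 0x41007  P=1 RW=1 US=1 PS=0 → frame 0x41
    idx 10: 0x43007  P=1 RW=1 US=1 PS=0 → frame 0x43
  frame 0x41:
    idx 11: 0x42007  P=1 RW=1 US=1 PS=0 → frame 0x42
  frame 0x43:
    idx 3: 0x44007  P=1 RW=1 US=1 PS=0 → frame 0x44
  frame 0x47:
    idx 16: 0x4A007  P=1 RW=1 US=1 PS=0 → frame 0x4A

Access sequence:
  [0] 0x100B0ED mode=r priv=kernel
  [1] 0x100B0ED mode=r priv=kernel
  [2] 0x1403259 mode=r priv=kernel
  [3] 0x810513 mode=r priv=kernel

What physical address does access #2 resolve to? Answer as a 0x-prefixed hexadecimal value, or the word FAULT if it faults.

Per-access translation:
#0 VA=0x100B0ED (r,kernel):
  [0] read 0x3D idx=8: raw=0x41007 flags P=1 W=1 U=1 S=0
  [1] read 0x41 idx=11: raw=0x42007 flags P=1 W=1 U=1 S=0
  ✓ 0x420ED  — 2 lookups
#1 VA=0x100B0ED (r,kernel):
  TLB hit vpn=0x100B → PA=0x420ED
#2 VA=0x1403259 (r,kernel):
  [0] read 0x3D idx=10: raw=0x43007 flags P=1 W=1 U=1 S=0
  [1] read 0x43 idx=3: raw=0x44007 flags P=1 W=1 U=1 S=0
  ✓ 0x44259  — 2 lookups
#3 VA=0x810513 (r,kernel):
  [0] read 0x3D idx=4: raw=0x47007 flags P=1 W=1 U=1 S=0
  [1] read 0x47 idx=16: raw=0x4A007 flags P=1 W=1 U=1 S=0
  ✓ 0x4A513  — 2 lookups

Access #2 PA: 0x44259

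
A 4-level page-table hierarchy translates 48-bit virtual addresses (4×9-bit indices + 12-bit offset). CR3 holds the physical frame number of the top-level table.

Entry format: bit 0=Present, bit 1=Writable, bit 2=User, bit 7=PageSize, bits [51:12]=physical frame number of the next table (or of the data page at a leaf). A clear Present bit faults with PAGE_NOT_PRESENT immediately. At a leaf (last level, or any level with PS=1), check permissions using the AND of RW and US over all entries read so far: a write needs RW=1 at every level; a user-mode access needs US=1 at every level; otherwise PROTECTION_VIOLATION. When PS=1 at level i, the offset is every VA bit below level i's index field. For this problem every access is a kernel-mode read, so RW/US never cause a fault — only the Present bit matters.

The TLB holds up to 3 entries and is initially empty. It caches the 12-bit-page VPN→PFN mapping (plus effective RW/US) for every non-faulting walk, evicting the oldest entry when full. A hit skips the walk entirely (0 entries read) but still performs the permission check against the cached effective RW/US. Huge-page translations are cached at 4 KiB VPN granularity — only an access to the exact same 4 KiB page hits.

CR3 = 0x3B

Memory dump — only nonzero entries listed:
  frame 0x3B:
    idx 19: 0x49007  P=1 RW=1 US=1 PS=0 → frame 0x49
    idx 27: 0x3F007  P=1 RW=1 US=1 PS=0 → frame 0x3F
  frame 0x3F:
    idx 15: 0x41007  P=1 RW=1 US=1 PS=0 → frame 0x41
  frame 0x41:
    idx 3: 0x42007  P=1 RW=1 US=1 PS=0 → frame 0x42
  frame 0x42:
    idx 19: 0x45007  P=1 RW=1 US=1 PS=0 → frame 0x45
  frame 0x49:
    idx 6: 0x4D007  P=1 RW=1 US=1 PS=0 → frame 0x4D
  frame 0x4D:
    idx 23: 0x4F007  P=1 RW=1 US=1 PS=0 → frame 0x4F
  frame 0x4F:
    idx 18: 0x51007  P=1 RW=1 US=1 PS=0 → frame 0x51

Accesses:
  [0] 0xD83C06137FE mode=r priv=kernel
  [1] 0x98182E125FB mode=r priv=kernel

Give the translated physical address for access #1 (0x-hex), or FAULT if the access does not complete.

Trace:
#0 VA=0xD83C06137FE (r,kernel):
  [0] read 0x3B idx=27: raw=0x3F007 flags P=1 W=1 U=1 S=0
  [1] read 0x3F idx=15: raw=0x41007 flags P=1 W=1 U=1 S=0
  [2] read 0x41 idx=3: raw=0x42007 flags P=1 W=1 U=1 S=0
  [3] read 0x42 idx=19: raw=0x45007 flags P=1 W=1 U=1 S=0
  ✓ 0x457FE  — 4 lookups
#1 VA=0x98182E125FB (r,kernel):
  [0] read 0x3B idx=19: raw=0x49007 flags P=1 W=1 U=1 S=0
  [1] read 0x49 idx=6: raw=0x4D007 flags P=1 W=1 U=1 S=0
  [2] read 0x4D idx=23: raw=0x4F007 flags P=1 W=1 U=1 S=0
  [3] read 0x4F idx=18: raw=0x51007 flags P=1 W=1 U=1 S=0
  ✓ 0x515FB  — 4 lookups

Access #1 PA: 0x515FB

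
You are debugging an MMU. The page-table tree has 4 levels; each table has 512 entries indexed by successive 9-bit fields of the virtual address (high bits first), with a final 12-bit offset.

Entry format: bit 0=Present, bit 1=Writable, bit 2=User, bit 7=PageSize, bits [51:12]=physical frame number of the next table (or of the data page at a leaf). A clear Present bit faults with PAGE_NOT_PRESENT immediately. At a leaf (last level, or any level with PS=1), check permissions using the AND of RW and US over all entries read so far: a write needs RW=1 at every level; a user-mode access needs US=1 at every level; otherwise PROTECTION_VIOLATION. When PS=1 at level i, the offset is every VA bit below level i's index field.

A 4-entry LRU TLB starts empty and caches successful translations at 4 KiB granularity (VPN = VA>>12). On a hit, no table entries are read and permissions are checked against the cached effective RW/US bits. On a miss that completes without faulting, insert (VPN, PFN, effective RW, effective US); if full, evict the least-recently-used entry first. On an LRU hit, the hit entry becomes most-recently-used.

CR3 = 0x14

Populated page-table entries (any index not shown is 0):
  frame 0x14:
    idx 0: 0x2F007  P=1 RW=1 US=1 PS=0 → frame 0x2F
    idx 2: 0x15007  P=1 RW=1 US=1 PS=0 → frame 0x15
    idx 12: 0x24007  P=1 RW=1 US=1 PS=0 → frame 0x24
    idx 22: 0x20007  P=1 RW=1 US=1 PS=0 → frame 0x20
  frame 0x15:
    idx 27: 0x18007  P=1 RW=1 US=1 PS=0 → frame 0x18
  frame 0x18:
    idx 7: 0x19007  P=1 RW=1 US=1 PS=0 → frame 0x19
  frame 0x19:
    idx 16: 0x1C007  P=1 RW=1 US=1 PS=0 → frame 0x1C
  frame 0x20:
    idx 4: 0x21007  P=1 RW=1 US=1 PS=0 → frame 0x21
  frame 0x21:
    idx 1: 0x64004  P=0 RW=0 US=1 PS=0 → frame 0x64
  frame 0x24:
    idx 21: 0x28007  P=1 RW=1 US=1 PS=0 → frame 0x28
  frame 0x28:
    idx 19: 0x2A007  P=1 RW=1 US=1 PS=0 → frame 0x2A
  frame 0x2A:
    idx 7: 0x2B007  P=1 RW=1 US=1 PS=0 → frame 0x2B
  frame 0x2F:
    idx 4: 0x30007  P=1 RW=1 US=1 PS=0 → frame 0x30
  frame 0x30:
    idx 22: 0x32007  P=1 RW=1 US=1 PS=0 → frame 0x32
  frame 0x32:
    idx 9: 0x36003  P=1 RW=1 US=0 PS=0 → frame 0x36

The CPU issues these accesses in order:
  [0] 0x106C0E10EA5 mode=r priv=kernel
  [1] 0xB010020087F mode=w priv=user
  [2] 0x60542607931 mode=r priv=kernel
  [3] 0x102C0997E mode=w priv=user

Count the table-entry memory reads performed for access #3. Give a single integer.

Trace:
#0 VA=0x106C0E10EA5 (r,kernel):
  L0 @0x14[2] → 0x15007  P=1,RW=1,US=1,PS=0
  L1 @0x15[27] → 0x18007  P=1,RW=1,US=1,PS=0
  L2 @0x18[7] → 0x19007  P=1,RW=1,US=1,PS=0
  L3 @0x19[16] → 0x1C007  P=1,RW=1,US=1,PS=0
  → PA=0x1CEA5  (4 entries read)
#1 VA=0xB010020087F (w,user):
  L0 @0x14[22] → 0x20007  P=1,RW=1,US=1,PS=0
  L1 @0x20[4] → 0x21007  P=1,RW=1,US=1,PS=0
  L2 @0x21[1] → 0x64004  P=0,RW=0,US=1,PS=0
  ✗ PAGE_NOT_PRESENT  [3 reads]
#2 VA=0x60542607931 (r,kernel):
  L0 @0x14[12] → 0x24007  P=1,RW=1,US=1,PS=0
  L1 @0x24[21] → 0x28007  P=1,RW=1,US=1,PS=0
  L2 @0x28[19] → 0x2A007  P=1,RW=1,US=1,PS=0
  L3 @0x2A[7] → 0x2B007  P=1,RW=1,US=1,PS=0
  → PA=0x2B931  (4 entries read)
#3 VA=0x102C0997E (w,user):
  L0 @0x14[0] → 0x2F007  P=1,RW=1,US=1,PS=0
  L1 @0x2F[4] → 0x30007  P=1,RW=1,US=1,PS=0
  L2 @0x30[22] → 0x32007  P=1,RW=1,US=1,PS=0
  L3 @0x32[9] → 0x36003  P=1,RW=1,US=0,PS=0
  ✗ PROTECTION_VIOLATION  [4 reads]

Entries read for #3: 4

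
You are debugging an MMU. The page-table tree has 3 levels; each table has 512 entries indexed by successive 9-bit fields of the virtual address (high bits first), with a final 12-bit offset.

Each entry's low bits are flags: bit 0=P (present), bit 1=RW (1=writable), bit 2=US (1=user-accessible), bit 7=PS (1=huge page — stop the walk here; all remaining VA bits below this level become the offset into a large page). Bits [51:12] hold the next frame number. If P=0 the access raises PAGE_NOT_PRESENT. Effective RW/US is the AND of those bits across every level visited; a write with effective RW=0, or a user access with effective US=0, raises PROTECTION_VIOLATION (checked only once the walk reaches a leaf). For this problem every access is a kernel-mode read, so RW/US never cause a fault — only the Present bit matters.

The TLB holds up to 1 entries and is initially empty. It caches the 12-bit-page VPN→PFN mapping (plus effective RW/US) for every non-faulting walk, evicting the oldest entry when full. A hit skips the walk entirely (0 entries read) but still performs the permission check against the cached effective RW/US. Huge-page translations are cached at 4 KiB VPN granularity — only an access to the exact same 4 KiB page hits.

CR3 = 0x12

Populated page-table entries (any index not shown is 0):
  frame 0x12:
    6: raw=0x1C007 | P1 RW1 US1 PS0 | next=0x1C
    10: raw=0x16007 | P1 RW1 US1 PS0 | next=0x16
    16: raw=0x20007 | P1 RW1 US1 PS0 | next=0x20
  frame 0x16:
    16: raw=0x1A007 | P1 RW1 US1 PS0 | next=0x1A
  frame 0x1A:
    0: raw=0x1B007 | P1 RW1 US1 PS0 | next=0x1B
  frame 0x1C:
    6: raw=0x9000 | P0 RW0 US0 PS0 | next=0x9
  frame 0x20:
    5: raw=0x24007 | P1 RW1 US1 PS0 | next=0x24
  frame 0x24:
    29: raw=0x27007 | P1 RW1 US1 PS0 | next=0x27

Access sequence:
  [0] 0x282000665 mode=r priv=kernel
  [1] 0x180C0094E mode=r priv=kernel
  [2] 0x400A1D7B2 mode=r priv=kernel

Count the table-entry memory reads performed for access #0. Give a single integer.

Per-access translation:
#0 VA=0x282000665 (r,kernel):
  lvl0: tbl 0x12, slot 10 ⇒ 0x16007 (P1/RW1/US1/PS0)
  lvl1: tbl 0x16, slot 16 ⇒ 0x1A007 (P1/RW1/US1/PS0)
  lvl2: tbl 0x1A, slot 0 ⇒ 0x1B007 (P1/RW1/US1/PS0)
  ✓ 0x1B665  — 3 lookups
#1 VA=0x180C0094E (r,kernel):
  lvl0: tbl 0x12, slot 6 ⇒ 0x1C007 (P1/RW1/US1/PS0)
  lvl1: tbl 0x1C, slot 6 ⇒ 0x9000 (P0/RW0/US0/PS0)
  → PAGE_NOT_PRESENT  (2 entries read)
#2 VA=0x400A1D7B2 (r,kernel):
  lvl0: tbl 0x12, slot 16 ⇒ 0x20007 (P1/RW1/US1/PS0)
  lvl1: tbl 0x20, slot 5 ⇒ 0x24007 (P1/RW1/US1/PS0)
  lvl2: tbl 0x24, slot 29 ⇒ 0x27007 (P1/RW1/US1/PS0)
  ✓ 0x277B2  — 3 lookups

Entries read for #0: 3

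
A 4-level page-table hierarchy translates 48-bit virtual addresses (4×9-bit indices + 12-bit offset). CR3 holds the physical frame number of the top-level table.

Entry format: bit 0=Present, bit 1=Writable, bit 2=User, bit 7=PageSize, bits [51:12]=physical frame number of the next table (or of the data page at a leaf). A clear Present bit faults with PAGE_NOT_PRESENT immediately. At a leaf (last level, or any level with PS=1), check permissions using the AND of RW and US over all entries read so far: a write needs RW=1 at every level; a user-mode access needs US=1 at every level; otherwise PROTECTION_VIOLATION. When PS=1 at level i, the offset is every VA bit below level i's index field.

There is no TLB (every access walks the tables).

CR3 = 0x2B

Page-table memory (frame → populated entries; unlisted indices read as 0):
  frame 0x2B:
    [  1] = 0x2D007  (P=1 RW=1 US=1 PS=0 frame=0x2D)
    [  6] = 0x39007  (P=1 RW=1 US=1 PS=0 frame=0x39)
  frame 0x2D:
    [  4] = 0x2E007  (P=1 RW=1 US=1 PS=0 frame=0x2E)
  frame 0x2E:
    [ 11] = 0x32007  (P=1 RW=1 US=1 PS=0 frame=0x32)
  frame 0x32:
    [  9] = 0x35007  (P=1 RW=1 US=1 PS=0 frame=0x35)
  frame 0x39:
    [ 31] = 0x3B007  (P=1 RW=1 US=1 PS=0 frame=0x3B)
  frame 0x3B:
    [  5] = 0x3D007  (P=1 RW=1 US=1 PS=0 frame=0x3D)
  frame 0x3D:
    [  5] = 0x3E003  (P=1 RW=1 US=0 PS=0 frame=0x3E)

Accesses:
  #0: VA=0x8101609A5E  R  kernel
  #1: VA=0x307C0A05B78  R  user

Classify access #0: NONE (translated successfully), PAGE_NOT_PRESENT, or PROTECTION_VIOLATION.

Per-access translation:
#0 VA=0x8101609A5E (r,kernel):
  lvl0: tbl 0x2B, slot 1 ⇒ 0x2D007 (P1/RW1/US1/PS0)
  lvl1: tbl 0x2D, slot 4 ⇒ 0x2E007 (P1/RW1/US1/PS0)
  lvl2: tbl 0x2E, slot 11 ⇒ 0x32007 (P1/RW1/US1/PS0)
  lvl3: tbl 0x32, slot 9 ⇒ 0x35007 (P1/RW1/US1/PS0)
  ✓ 0x35A5E  — 4 lookups
#1 VA=0x307C0A05B78 (r,user):
  lvl0: tbl 0x2B, slot 6 ⇒ 0x39007 (P1/RW1/US1/PS0)
  lvl1: tbl 0x39, slot 31 ⇒ 0x3B007 (P1/RW1/US1/PS0)
  lvl2: tbl 0x3B, slot 5 ⇒ 0x3D007 (P1/RW1/US1/PS0)
  lvl3: tbl 0x3D, slot 5 ⇒ 0x3E003 (P1/RW1/US0/PS0)
  → PROTECTION_VIOLATION  (4 entries read)

Access #0 fault: NONE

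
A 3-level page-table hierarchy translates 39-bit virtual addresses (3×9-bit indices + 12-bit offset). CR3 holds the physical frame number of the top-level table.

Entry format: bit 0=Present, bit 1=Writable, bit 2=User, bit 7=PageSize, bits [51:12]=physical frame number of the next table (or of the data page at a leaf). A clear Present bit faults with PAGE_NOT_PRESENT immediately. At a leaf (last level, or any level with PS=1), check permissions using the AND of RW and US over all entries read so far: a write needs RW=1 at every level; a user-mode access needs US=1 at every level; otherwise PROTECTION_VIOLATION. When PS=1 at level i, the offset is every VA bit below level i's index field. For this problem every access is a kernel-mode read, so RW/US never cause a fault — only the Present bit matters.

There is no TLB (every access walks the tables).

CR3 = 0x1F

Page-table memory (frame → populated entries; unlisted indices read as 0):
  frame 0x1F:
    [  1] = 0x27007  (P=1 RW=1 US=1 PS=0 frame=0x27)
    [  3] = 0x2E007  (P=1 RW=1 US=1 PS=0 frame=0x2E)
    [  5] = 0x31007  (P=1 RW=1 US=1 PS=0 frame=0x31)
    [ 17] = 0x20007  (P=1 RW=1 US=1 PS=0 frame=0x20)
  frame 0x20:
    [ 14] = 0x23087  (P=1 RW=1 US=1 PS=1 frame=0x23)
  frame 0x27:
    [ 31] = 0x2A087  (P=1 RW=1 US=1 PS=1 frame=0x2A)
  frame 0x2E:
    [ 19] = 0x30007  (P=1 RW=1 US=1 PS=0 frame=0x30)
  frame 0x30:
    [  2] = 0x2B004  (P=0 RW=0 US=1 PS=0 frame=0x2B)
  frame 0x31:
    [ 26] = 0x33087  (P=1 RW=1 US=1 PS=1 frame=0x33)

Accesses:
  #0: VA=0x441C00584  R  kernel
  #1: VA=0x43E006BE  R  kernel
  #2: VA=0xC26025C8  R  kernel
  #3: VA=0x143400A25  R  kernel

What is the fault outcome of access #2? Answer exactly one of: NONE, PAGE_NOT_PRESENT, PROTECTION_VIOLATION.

Trace:
#0 VA=0x441C00584 (r,kernel):
  lvl0: tbl 0x1F, slot 17 ⇒ 0x20007 (P1/RW1/US1/PS0)
  lvl1: tbl 0x20, slot 14 ⇒ 0x23087 (P1/RW1/US1/PS1)
  → PA=0x23584 (huge @L1)  (2 entries read)
#1 VA=0x43E006BE (r,kernel):
  lvl0: tbl 0x1F, slot 1 ⇒ 0x27007 (P1/RW1/US1/PS0)
  lvl1: tbl 0x27, slot 31 ⇒ 0x2A087 (P1/RW1/US1/PS1)
  → PA=0x2A6BE (huge @L1)  (2 entries read)
#2 VA=0xC26025C8 (r,kernel):
  lvl0: tbl 0x1F, slot 3 ⇒ 0x2E007 (P1/RW1/US1/PS0)
  lvl1: tbl 0x2E, slot 19 ⇒ 0x30007 (P1/RW1/US1/PS0)
  lvl2: tbl 0x30, slot 2 ⇒ 0x2B004 (P0/RW0/US1/PS0)
  ⇒ fault: PAGE_NOT_PRESENT  — 3 lookups
#3 VA=0x143400A25 (r,kernel):
  lvl0: tbl 0x1F, slot 5 ⇒ 0x31007 (P1/RW1/US1/PS0)
  lvl1: tbl 0x31, slot 26 ⇒ 0x33087 (P1/RW1/US1/PS1)
  → PA=0x33A25 (huge @L1)  (2 entries read)

Access #2 fault: PAGE_NOT_PRESENT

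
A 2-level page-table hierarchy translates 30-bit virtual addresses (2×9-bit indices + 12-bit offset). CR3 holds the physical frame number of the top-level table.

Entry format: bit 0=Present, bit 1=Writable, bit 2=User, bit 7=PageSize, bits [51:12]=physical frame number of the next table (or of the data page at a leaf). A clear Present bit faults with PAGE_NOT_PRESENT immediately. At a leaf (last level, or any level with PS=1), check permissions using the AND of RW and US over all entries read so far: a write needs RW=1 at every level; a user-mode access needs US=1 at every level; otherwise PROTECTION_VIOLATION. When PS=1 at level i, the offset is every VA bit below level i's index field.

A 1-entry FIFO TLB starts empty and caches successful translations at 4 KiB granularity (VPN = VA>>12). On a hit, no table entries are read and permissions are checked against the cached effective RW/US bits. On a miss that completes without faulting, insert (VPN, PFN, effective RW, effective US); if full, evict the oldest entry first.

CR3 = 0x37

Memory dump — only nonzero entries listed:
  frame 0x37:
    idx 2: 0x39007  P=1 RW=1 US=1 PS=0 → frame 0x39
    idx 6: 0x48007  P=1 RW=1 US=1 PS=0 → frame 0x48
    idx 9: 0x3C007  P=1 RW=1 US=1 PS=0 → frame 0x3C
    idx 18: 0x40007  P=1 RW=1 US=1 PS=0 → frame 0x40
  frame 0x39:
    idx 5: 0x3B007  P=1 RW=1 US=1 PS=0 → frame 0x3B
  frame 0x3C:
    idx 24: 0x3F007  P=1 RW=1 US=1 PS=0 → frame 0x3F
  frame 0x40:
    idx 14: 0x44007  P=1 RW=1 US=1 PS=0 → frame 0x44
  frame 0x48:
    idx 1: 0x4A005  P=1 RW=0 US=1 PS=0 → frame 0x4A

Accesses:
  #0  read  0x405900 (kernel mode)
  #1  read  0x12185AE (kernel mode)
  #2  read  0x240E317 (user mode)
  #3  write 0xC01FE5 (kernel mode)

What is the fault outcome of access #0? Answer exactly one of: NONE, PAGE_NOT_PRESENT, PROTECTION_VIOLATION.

Walk each access:
#0 VA=0x405900 (r,kernel):
  lvl0: tbl 0x37, slot 2 ⇒ 0x39007 (P1/RW1/US1/PS0)
  lvl1: tbl 0x39, slot 5 ⇒ 0x3B007 (P1/RW1/US1/PS0)
  → PA=0x3B900  (2 entries read)
#1 VA=0x12185AE (r,kernel):
  lvl0: tbl 0x37, slot 9 ⇒ 0x3C007 (P1/RW1/US1/PS0)
  lvl1: tbl 0x3C, slot 24 ⇒ 0x3F007 (P1/RW1/US1/PS0)
  → PA=0x3F5AE  (2 entries read)
#2 VA=0x240E317 (r,user):
  lvl0: tbl 0x37, slot 18 ⇒ 0x40007 (P1/RW1/US1/PS0)
  lvl1: tbl 0x40, slot 14 ⇒ 0x44007 (P1/RW1/US1/PS0)
  → PA=0x44317  (2 entries read)
#3 VA=0xC01FE5 (w,kernel):
  lvl0: tbl 0x37, slot 6 ⇒ 0x48007 (P1/RW1/US1/PS0)
  lvl1: tbl 0x48, slot 1 ⇒ 0x4A005 (P1/RW0/US1/PS0)
  ⇒ fault: PROTECTION_VIOLATION  — 2 lookups

Access #0 fault: NONE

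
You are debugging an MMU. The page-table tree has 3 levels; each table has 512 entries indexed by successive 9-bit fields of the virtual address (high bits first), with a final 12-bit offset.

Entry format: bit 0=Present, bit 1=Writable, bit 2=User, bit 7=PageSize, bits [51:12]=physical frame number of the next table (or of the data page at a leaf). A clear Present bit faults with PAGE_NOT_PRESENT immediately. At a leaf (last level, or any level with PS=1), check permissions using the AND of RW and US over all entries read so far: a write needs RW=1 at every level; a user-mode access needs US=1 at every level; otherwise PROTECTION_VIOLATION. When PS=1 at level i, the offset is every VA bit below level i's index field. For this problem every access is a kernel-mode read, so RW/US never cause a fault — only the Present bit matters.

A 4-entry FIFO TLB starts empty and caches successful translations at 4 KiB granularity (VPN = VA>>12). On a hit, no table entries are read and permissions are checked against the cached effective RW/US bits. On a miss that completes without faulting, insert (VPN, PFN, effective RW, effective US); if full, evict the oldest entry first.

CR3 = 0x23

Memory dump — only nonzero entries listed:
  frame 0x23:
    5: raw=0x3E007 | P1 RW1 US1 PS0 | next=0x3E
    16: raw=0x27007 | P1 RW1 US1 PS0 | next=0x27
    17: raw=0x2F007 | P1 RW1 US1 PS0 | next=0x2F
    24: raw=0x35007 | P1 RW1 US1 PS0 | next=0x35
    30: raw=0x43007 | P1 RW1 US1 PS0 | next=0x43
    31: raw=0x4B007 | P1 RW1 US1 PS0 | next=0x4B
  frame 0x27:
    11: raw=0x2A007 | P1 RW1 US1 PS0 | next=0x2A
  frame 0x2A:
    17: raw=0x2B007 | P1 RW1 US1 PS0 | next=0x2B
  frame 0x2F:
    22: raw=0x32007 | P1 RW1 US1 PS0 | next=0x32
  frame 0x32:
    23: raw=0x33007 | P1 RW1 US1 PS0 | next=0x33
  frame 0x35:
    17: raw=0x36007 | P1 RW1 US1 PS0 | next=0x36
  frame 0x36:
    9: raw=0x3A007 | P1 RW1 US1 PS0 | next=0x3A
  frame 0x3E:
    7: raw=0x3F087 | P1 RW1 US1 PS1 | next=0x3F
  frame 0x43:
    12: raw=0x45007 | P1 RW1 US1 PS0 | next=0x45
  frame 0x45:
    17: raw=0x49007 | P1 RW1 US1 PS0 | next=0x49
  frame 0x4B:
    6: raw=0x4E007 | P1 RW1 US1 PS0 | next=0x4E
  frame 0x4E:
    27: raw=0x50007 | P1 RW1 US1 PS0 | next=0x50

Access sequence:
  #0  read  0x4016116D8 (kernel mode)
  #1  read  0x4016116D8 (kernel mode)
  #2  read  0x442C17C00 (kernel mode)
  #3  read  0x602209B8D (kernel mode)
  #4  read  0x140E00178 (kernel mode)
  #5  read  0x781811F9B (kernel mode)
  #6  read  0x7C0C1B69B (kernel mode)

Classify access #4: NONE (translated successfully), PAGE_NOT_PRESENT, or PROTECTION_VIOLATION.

Trace:
#0 VA=0x4016116D8 (r,kernel):
  L0: frame=0x23 idx=16 entry=0x27007 [P=1 RW=1 US=1 PS=0]
  L1: frame=0x27 idx=11 entry=0x2A007 [P=1 RW=1 US=1 PS=0]
  L2: frame=0x2A idx=17 entry=0x2B007 [P=1 RW=1 US=1 PS=0]
  ⇒ phys 0x2B6D8  [3 reads]
#1 VA=0x4016116D8 (r,kernel):
  TLB hit vpn=0x401611 → PA=0x2B6D8
#2 VA=0x442C17C00 (r,kernel):
  L0: frame=0x23 idx=17 entry=0x2F007 [P=1 RW=1 US=1 PS=0]
  L1: frame=0x2F idx=22 entry=0x32007 [P=1 RW=1 US=1 PS=0]
  L2: frame=0x32 idx=23 entry=0x33007 [P=1 RW=1 US=1 PS=0]
  ⇒ phys 0x33C00  [3 reads]
#3 VA=0x602209B8D (r,kernel):
  L0: frame=0x23 idx=24 entry=0x35007 [P=1 RW=1 US=1 PS=0]
  L1: frame=0x35 idx=17 entry=0x36007 [P=1 RW=1 US=1 PS=0]
  L2: frame=0x36 idx=9 entry=0x3A007 [P=1 RW=1 US=1 PS=0]
  ⇒ phys 0x3AB8D  [3 reads]
#4 VA=0x140E00178 (r,kernel):
  L0: frame=0x23 idx=5 entry=0x3E007 [P=1 RW=1 US=1 PS=0]
  L1: frame=0x3E idx=7 entry=0x3F087 [P=1 RW=1 US=1 PS=1]
  ⇒ phys 0x3F178 (huge @L1)  [2 reads]
#5 VA=0x781811F9B (r,kernel):
  L0: frame=0x23 idx=30 entry=0x43007 [P=1 RW=1 US=1 PS=0]
  L1: frame=0x43 idx=12 entry=0x45007 [P=1 RW=1 US=1 PS=0]
  L2: frame=0x45 idx=17 entry=0x49007 [P=1 RW=1 US=1 PS=0]
  ⇒ phys 0x49F9B  [3 reads]
#6 VA=0x7C0C1B69B (r,kernel):
  L0: frame=0x23 idx=31 entry=0x4B007 [P=1 RW=1 US=1 PS=0]
  L1: frame=0x4B idx=6 entry=0x4E007 [P=1 RW=1 US=1 PS=0]
  L2: frame=0x4E idx=27 entry=0x50007 [P=1 RW=1 US=1 PS=0]
  ⇒ phys 0x5069B  [3 reads]

Access #4 fault: NONE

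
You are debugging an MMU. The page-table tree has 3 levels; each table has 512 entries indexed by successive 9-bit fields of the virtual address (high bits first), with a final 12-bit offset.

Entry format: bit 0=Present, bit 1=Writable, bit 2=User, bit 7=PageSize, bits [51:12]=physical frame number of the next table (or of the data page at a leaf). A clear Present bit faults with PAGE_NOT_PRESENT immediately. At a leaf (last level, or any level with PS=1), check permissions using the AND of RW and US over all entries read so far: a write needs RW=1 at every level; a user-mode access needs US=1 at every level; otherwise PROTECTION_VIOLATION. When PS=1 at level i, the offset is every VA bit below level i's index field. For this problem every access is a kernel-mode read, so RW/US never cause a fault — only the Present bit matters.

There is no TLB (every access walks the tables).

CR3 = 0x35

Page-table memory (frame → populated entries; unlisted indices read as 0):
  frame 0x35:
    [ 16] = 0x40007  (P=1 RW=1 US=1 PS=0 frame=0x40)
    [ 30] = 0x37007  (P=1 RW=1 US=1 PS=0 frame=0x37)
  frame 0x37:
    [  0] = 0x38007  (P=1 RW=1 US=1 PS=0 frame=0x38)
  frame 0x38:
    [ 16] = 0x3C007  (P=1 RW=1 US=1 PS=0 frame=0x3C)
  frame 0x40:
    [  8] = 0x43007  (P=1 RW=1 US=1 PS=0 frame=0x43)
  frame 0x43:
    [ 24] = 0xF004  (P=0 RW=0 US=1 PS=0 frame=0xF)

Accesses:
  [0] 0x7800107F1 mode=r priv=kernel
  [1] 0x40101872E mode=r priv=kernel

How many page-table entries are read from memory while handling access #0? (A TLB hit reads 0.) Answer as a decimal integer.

Per-access translation:
#0 VA=0x7800107F1 (r,kernel):
  L0: frame=0x35 idx=30 entry=0x37007 [P=1 RW=1 US=1 PS=0]
  L1: frame=0x37 idx=0 entry=0x38007 [P=1 RW=1 US=1 PS=0]
  L2: frame=0x38 idx=16 entry=0x3C007 [P=1 RW=1 US=1 PS=0]
  ⇒ phys 0x3C7F1  [3 reads]
#1 VA=0x40101872E (r,kernel):
  L0: frame=0x35 idx=16 entry=0x40007 [P=1 RW=1 US=1 PS=0]
  L1: frame=0x40 idx=8 entry=0x43007 [P=1 RW=1 US=1 PS=0]
  L2: frame=0x43 idx=24 entry=0xF004 [P=0 RW=0 US=1 PS=0]
  → PAGE_NOT_PRESENT  (3 entries read)

Entries read for #0: 3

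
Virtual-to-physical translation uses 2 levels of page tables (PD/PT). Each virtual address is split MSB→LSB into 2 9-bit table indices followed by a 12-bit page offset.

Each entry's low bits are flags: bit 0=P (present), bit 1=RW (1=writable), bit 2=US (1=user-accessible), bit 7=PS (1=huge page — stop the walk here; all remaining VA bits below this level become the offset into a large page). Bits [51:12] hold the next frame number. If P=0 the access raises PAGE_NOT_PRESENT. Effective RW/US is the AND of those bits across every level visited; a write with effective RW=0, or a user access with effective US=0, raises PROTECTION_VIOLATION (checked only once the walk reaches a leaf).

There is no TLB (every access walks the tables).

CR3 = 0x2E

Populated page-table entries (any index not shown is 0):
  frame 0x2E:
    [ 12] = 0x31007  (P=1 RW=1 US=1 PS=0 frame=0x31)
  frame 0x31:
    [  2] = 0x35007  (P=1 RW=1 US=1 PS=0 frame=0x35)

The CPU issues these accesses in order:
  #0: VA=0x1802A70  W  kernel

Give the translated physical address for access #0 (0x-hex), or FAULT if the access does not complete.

Trace:
#0 VA=0x1802A70 (w,kernel):
  L0: frame=0x2E idx=12 entry=0x31007 [P=1 RW=1 US=1 PS=0]
  L1: frame=0x31 idx=2 entry=0x35007 [P=1 RW=1 US=1 PS=0]
  → PA=0x35A70  (2 entries read)

Access #0 PA: 0x35A70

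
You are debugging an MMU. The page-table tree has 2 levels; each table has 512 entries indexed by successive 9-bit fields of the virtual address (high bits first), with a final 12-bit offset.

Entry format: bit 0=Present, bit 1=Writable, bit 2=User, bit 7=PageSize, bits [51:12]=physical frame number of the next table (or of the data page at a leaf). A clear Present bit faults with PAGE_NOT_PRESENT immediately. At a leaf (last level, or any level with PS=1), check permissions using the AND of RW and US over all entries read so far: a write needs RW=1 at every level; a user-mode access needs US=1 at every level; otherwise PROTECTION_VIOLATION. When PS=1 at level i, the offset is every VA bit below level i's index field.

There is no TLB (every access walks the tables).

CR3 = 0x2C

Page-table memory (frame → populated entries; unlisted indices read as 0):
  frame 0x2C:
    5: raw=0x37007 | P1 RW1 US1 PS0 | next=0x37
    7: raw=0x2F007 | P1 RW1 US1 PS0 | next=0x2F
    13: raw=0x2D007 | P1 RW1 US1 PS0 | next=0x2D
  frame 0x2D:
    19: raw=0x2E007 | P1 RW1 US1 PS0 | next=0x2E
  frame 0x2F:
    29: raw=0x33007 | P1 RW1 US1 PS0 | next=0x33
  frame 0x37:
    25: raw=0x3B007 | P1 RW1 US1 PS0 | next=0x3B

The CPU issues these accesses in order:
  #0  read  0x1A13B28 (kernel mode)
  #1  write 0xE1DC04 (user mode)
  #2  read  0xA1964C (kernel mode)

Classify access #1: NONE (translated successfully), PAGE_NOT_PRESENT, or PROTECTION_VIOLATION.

Trace:
#0 VA=0x1A13B28 (r,kernel):
  lvl0: tbl 0x2C, slot 13 ⇒ 0x2D007 (P1/RW1/US1/PS0)
  lvl1: tbl 0x2D, slot 19 ⇒ 0x2E007 (P1/RW1/US1/PS0)
  ✓ 0x2EB28  — 2 lookups
#1 VA=0xE1DC04 (w,user):
  lvl0: tbl 0x2C, slot 7 ⇒ 0x2F007 (P1/RW1/US1/PS0)
  lvl1: tbl 0x2F, slot 29 ⇒ 0x33007 (P1/RW1/US1/PS0)
  ✓ 0x33C04  — 2 lookups
#2 VA=0xA1964C (r,kernel):
  lvl0: tbl 0x2C, slot 5 ⇒ 0x37007 (P1/RW1/US1/PS0)
  lvl1: tbl 0x37, slot 25 ⇒ 0x3B007 (P1/RW1/US1/PS0)
  ✓ 0x3B64C  — 2 lookups

Access #1 fault: NONE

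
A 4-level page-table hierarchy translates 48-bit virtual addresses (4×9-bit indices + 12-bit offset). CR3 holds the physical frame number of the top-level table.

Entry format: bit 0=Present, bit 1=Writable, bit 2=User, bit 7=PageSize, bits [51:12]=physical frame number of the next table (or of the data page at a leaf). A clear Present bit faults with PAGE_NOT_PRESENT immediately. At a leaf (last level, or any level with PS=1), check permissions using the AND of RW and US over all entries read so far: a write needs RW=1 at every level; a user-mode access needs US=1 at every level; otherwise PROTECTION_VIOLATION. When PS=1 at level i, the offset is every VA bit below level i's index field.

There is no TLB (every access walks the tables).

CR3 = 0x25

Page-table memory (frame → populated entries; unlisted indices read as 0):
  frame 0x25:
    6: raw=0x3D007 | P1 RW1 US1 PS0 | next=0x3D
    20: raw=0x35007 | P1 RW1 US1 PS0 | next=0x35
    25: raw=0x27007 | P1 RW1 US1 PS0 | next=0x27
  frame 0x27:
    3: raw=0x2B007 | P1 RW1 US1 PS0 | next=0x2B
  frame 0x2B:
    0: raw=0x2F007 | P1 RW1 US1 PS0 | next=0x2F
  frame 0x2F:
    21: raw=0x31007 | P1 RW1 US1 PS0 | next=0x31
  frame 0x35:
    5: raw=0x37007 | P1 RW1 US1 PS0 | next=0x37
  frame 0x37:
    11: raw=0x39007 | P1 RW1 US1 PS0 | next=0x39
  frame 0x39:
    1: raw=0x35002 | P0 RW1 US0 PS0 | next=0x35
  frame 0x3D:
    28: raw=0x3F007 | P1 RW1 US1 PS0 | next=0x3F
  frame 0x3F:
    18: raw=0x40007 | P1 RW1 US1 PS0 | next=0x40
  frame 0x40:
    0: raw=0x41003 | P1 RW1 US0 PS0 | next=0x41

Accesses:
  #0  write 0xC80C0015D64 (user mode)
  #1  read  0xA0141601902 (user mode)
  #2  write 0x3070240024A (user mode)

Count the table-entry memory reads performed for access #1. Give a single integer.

Trace:
#0 VA=0xC80C0015D64 (w,user):
  L0: frame=0x25 idx=25 entry=0x27007 [P=1 RW=1 US=1 PS=0]
  L1: frame=0x27 idx=3 entry=0x2B007 [P=1 RW=1 US=1 PS=0]
  L2: frame=0x2B idx=0 entry=0x2F007 [P=1 RW=1 US=1 PS=0]
  L3: frame=0x2F idx=21 entry=0x31007 [P=1 RW=1 US=1 PS=0]
  ✓ 0x31D64  — 4 lookups
#1 VA=0xA0141601902 (r,user):
  L0: frame=0x25 idx=20 entry=0x35007 [P=1 RW=1 US=1 PS=0]
  L1: frame=0x35 idx=5 entry=0x37007 [P=1 RW=1 US=1 PS=0]
  L2: frame=0x37 idx=11 entry=0x39007 [P=1 RW=1 US=1 PS=0]
  L3: frame=0x39 idx=1 entry=0x35002 [P=0 RW=1 US=0 PS=0]
  ⇒ fault: PAGE_NOT_PRESENT  — 4 lookups
#2 VA=0x3070240024A (w,user):
  L0: frame=0x25 idx=6 entry=0x3D007 [P=1 RW=1 US=1 PS=0]
  L1: frame=0x3D idx=28 entry=0x3F007 [P=1 RW=1 US=1 PS=0]
  L2: frame=0x3F idx=18 entry=0x40007 [P=1 RW=1 US=1 PS=0]
  L3: frame=0x40 idx=0 entry=0x41003 [P=1 RW=1 US=0 PS=0]
  ⇒ fault: PROTECTION_VIOLATION  — 4 lookups

Entries read for #1: 4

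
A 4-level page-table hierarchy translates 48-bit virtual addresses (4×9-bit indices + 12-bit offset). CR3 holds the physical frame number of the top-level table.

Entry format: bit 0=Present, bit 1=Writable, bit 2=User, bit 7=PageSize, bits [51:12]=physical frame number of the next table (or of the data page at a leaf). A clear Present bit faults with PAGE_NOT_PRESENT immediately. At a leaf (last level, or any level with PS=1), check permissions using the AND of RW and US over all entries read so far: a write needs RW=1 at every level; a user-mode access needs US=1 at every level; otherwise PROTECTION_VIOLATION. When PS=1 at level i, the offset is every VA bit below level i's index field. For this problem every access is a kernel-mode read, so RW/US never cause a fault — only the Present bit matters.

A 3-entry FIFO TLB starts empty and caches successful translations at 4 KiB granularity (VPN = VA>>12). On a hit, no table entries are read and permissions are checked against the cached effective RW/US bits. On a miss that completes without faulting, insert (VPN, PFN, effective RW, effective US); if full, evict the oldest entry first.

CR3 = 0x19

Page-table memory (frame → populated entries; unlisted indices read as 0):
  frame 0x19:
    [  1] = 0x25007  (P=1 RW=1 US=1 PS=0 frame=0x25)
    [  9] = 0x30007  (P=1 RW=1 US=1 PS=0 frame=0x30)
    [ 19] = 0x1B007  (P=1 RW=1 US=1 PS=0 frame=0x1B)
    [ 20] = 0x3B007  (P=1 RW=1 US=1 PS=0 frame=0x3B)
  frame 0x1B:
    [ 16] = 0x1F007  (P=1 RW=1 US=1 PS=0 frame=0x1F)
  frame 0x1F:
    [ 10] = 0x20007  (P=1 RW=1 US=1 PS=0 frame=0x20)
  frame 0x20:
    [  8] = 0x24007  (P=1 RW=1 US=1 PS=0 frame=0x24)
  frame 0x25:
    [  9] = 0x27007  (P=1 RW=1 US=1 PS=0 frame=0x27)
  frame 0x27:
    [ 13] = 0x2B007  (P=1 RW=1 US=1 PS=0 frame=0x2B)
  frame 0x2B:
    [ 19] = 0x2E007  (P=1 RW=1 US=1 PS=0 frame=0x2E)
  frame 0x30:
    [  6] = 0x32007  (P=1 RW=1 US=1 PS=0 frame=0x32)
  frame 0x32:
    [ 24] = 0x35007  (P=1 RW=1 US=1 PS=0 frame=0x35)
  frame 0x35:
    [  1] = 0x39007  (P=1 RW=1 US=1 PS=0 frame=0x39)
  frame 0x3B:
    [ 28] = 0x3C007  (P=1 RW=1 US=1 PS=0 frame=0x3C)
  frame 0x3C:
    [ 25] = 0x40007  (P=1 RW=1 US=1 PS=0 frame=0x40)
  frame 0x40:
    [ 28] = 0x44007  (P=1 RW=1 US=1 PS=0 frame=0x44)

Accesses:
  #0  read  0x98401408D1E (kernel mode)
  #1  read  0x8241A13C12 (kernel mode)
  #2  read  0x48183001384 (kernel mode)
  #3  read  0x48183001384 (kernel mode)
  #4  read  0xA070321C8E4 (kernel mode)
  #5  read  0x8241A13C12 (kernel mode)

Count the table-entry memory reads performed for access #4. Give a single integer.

Walk each access:
#0 VA=0x98401408D1E (r,kernel):
  lvl0: tbl 0x19, slot 19 ⇒ 0x1B007 (P1/RW1/US1/PS0)
  lvl1: tbl 0x1B, slot 16 ⇒ 0x1F007 (P1/RW1/US1/PS0)
  lvl2: tbl 0x1F, slot 10 ⇒ 0x20007 (P1/RW1/US1/PS0)
  lvl3: tbl 0x20, slot 8 ⇒ 0x24007 (P1/RW1/US1/PS0)
  ✓ 0x24D1E  — 4 lookups
#1 VA=0x8241A13C12 (r,kernel):
  lvl0: tbl 0x19, slot 1 ⇒ 0x25007 (P1/RW1/US1/PS0)
  lvl1: tbl 0x25, slot 9 ⇒ 0x27007 (P1/RW1/US1/PS0)
  lvl2: tbl 0x27, slot 13 ⇒ 0x2B007 (P1/RW1/US1/PS0)
  lvl3: tbl 0x2B, slot 19 ⇒ 0x2E007 (P1/RW1/US1/PS0)
  ✓ 0x2EC12  — 4 lookups
#2 VA=0x48183001384 (r,kernel):
  lvl0: tbl 0x19, slot 9 ⇒ 0x30007 (P1/RW1/US1/PS0)
  lvl1: tbl 0x30, slot 6 ⇒ 0x32007 (P1/RW1/US1/PS0)
  lvl2: tbl 0x32, slot 24 ⇒ 0x35007 (P1/RW1/US1/PS0)
  lvl3: tbl 0x35, slot 1 ⇒ 0x39007 (P1/RW1/US1/PS0)
  ✓ 0x39384  — 4 lookups
#3 VA=0x48183001384 (r,kernel):
  TLB hit vpn=0x48183001 → PA=0x39384
#4 VA=0xA070321C8E4 (r,kernel):
  lvl0: tbl 0x19, slot 20 ⇒ 0x3B007 (P1/RW1/US1/PS0)
  lvl1: tbl 0x3B, slot 28 ⇒ 0x3C007 (P1/RW1/US1/PS0)
  lvl2: tbl 0x3C, slot 25 ⇒ 0x40007 (P1/RW1/US1/PS0)
  lvl3: tbl 0x40, slot 28 ⇒ 0x44007 (P1/RW1/US1/PS0)
  ✓ 0x448E4  — 4 lookups
#5 VA=0x8241A13C12 (r,kernel):
  TLB hit vpn=0x8241A13 → PA=0x2EC12

Entries read for #4: 4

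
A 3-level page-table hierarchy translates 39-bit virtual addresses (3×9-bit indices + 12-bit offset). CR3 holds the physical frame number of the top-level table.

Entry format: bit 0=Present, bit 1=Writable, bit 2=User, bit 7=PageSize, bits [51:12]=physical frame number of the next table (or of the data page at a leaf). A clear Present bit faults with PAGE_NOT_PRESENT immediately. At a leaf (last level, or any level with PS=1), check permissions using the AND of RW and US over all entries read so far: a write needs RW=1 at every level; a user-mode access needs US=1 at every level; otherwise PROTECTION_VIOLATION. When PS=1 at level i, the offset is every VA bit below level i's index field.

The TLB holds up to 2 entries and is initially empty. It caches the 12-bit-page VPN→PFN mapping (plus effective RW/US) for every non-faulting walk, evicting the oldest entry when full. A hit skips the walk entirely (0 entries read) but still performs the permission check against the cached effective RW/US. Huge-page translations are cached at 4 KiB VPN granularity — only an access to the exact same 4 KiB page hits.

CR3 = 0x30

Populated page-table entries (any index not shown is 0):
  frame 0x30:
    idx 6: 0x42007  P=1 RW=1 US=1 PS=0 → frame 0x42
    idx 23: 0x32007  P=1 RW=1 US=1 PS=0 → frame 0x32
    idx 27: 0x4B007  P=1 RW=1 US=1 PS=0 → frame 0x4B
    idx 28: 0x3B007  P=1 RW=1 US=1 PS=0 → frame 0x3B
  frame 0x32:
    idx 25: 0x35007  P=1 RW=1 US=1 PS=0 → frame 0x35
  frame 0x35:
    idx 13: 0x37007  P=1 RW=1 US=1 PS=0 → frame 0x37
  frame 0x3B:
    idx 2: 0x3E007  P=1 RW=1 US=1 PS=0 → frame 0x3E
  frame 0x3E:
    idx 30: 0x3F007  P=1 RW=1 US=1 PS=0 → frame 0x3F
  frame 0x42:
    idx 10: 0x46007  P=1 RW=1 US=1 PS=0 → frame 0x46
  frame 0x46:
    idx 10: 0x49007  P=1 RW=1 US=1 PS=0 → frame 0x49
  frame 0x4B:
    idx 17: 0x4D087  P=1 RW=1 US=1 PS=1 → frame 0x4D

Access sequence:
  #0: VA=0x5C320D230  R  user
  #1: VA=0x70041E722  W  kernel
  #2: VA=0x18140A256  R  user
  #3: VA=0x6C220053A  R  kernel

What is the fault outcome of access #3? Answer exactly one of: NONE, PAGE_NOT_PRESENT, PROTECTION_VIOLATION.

Walk each access:
#0 VA=0x5C320D230 (r,user):
  L0 @0x30[23] → 0x32007  P=1,RW=1,US=1,PS=0
  L1 @0x32[25] → 0x35007  P=1,RW=1,US=1,PS=0
  L2 @0x35[13] → 0x37007  P=1,RW=1,US=1,PS=0
  → PA=0x37230  (3 entries read)
#1 VA=0x70041E722 (w,kernel):
  L0 @0x30[28] → 0x3B007  P=1,RW=1,US=1,PS=0
  L1 @0x3B[2] → 0x3E007  P=1,RW=1,US=1,PS=0
  L2 @0x3E[30] → 0x3F007  P=1,RW=1,US=1,PS=0
  → PA=0x3F722  (3 entries read)
#2 VA=0x18140A256 (r,user):
  L0 @0x30[6] → 0x42007  P=1,RW=1,US=1,PS=0
  L1 @0x42[10] → 0x46007  P=1,RW=1,US=1,PS=0
  L2 @0x46[10] → 0x49007  P=1,RW=1,US=1,PS=0
  → PA=0x49256  (3 entries read)
#3 VA=0x6C220053A (r,kernel):
  L0 @0x30[27] → 0x4B007  P=1,RW=1,US=1,PS=0
  L1 @0x4B[17] → 0x4D087  P=1,RW=1,US=1,PS=1
  → PA=0x4D53A (huge @L1)  (2 entries read)

Access #3 fault: NONE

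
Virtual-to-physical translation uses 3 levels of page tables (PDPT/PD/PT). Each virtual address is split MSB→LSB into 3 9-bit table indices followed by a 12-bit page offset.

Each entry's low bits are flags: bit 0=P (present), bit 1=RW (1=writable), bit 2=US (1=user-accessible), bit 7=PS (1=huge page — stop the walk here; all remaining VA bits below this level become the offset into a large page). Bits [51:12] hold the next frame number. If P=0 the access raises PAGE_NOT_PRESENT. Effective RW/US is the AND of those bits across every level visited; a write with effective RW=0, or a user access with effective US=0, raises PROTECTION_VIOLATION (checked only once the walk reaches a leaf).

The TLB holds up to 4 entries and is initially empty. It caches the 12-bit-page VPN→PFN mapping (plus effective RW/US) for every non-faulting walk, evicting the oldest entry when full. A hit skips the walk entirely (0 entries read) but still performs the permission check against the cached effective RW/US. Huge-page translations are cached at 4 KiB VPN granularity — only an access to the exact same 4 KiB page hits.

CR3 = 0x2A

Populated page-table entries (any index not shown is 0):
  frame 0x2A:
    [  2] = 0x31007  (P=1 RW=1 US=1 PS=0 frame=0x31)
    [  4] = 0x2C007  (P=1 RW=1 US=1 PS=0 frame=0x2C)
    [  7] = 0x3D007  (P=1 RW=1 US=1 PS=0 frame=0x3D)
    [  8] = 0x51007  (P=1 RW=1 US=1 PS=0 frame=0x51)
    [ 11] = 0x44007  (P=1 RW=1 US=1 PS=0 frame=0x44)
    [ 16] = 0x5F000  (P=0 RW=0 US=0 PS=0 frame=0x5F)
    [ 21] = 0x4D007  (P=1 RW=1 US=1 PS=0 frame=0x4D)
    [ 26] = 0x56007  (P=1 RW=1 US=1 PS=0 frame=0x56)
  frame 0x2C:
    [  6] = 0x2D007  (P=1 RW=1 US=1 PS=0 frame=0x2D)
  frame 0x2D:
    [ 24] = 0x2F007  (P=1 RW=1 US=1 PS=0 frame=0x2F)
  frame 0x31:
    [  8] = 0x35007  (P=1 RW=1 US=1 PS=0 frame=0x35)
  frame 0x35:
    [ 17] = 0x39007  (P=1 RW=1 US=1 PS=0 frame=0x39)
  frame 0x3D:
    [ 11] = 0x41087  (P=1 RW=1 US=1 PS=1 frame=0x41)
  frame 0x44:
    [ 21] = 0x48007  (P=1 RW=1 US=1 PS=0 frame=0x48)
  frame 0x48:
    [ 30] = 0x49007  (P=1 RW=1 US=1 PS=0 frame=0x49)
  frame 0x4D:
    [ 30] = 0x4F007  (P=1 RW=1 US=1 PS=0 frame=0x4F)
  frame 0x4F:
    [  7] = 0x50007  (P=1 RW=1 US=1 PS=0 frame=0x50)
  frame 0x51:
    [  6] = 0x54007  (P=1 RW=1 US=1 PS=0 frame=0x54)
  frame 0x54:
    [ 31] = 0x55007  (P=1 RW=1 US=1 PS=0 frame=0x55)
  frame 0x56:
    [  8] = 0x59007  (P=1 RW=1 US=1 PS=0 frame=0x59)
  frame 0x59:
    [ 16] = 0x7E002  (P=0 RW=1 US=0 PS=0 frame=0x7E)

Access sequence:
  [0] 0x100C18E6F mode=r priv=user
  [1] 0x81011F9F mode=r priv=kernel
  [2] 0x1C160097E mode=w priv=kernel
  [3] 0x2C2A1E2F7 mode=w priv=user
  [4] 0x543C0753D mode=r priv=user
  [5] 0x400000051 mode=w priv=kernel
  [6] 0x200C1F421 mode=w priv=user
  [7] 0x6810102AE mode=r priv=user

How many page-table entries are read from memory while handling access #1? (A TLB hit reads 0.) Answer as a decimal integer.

Per-access translation:
#0 VA=0x100C18E6F (r,user):
  L0: frame=0x2A idx=4 entry=0x2C007 [P=1 RW=1 US=1 PS=0]
  L1: frame=0x2C idx=6 entry=0x2D007 [P=1 RW=1 US=1 PS=0]
  L2: frame=0x2D idx=24 entry=0x2F007 [P=1 RW=1 US=1 PS=0]
  → PA=0x2FE6F  (3 entries read)
#1 VA=0x81011F9F (r,kernel):
  L0: frame=0x2A idx=2 entry=0x31007 [P=1 RW=1 US=1 PS=0]
  L1: frame=0x31 idx=8 entry=0x35007 [P=1 RW=1 US=1 PS=0]
  L2: frame=0x35 idx=17 entry=0x39007 [P=1 RW=1 US=1 PS=0]
  → PA=0x39F9F  (3 entries read)
#2 VA=0x1C160097E (w,kernel):
  L0: frame=0x2A idx=7 entry=0x3D007 [P=1 RW=1 US=1 PS=0]
  L1: frame=0x3D idx=11 entry=0x41087 [P=1 RW=1 US=1 PS=1]
  → PA=0x4197E (huge @L1)  (2 entries read)
#3 VA=0x2C2A1E2F7 (w,user):
  L0: frame=0x2A idx=11 entry=0x44007 [P=1 RW=1 US=1 PS=0]
  L1: frame=0x44 idx=21 entry=0x48007 [P=1 RW=1 US=1 PS=0]
  L2: frame=0x48 idx=30 entry=0x49007 [P=1 RW=1 US=1 PS=0]
  → PA=0x492F7  (3 entries read)
#4 VA=0x543C0753D (r,user):
  L0: frame=0x2A idx=21 entry=0x4D007 [P=1 RW=1 US=1 PS=0]
  L1: frame=0x4D idx=30 entry=0x4F007 [P=1 RW=1 US=1 PS=0]
  L2: frame=0x4F idx=7 entry=0x50007 [P=1 RW=1 US=1 PS=0]
  → PA=0x5053D  (3 entries read)
#5 VA=0x400000051 (w,kernel):
  L0: frame=0x2A idx=16 entry=0x5F000 [P=0 RW=0 US=0 PS=0]
  → PAGE_NOT_PRESENT  (1 entries read)
#6 VA=0x200C1F421 (w,user):
  L0: frame=0x2A idx=8 entry=0x51007 [P=1 RW=1 US=1 PS=0]
  L1: frame=0x51 idx=6 entry=0x54007 [P=1 RW=1 US=1 PS=0]
  L2: frame=0x54 idx=31 entry=0x55007 [P=1 RW=1 US=1 PS=0]
  → PA=0x55421  (3 entries read)
#7 VA=0x6810102AE (r,user):
  L0: frame=0x2A idx=26 entry=0x56007 [P=1 RW=1 US=1 PS=0]
  L1: frame=0x56 idx=8 entry=0x59007 [P=1 RW=1 US=1 PS=0]
  L2: frame=0x59 idx=16 entry=0x7E002 [P=0 RW=1 US=0 PS=0]
  → PAGE_NOT_PRESENT  (3 entries read)

Entries read for #1: 3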